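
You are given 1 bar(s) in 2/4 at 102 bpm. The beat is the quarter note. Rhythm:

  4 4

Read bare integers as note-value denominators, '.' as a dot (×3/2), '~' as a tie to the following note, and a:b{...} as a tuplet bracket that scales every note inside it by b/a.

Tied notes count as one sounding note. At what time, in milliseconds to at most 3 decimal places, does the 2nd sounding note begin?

note 2 onset = 1b = 588.235ms

1. 0.0ms @ 0 + 588.235ms (1)
2. 588.235ms @ 1 + 588.235ms (1)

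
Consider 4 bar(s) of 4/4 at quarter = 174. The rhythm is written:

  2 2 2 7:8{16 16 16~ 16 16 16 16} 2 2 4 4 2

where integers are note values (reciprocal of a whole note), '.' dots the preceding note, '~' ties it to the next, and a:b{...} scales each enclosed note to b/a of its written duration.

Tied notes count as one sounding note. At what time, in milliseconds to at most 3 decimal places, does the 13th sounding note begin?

note 13 onset = 13b = 4482.759ms

1. 0.0ms @ 0 + 689.655ms (2)
2. 689.655ms @ 2 + 689.655ms (2)
3. 1379.31ms @ 4 + 689.655ms (2)
4. 2068.966ms @ 6 + 98.522ms (2/7)
5. 2167.488ms @ 44/7 + 98.522ms (2/7)
6. 2266.01ms @ 46/7 + 197.044ms (4/7)
7. 2463.054ms @ 50/7 + 98.522ms (2/7)
8. 2561.576ms @ 52/7 + 98.522ms (2/7)
9. 2660.099ms @ 54/7 + 98.522ms (2/7)
10. 2758.621ms @ 8 + 689.655ms (2)
11. 3448.276ms @ 10 + 689.655ms (2)
12. 4137.931ms @ 12 + 344.828ms (1)
13. 4482.759ms @ 13 + 344.828ms (1)
14. 4827.586ms @ 14 + 689.655ms (2)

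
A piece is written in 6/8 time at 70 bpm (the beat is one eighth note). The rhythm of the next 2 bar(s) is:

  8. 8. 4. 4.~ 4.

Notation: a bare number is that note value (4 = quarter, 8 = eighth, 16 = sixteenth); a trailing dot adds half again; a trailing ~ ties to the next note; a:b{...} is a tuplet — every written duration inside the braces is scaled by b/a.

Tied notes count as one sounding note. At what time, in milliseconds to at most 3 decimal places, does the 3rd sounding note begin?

1. 0.0ms @ 0 + 1285.714ms (3/2)
2. 1285.714ms @ 3/2 + 1285.714ms (3/2)
3. 2571.429ms @ 3 + 2571.429ms (3)
4. 5142.857ms @ 6 + 5142.857ms (6)

note 3 onset = 3b = 2571.429ms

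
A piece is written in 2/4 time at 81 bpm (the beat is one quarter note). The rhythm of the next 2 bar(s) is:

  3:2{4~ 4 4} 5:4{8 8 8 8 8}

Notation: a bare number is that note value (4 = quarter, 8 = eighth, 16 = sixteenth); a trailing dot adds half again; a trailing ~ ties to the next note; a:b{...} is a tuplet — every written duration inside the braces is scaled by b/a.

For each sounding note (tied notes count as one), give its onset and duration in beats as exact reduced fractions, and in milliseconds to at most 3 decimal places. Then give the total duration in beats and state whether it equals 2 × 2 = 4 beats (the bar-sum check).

1) 0.0ms=0b +987.654ms=4/3b
2) 987.654ms=4/3b +493.827ms=2/3b
3) 1481.481ms=2b +296.296ms=2/5b
4) 1777.778ms=12/5b +296.296ms=2/5b
5) 2074.074ms=14/5b +296.296ms=2/5b
6) 2370.37ms=16/5b +296.296ms=2/5b
7) 2666.667ms=18/5b +296.296ms=2/5b
Σ=4b of 4 (81bpm 2/4) — PASS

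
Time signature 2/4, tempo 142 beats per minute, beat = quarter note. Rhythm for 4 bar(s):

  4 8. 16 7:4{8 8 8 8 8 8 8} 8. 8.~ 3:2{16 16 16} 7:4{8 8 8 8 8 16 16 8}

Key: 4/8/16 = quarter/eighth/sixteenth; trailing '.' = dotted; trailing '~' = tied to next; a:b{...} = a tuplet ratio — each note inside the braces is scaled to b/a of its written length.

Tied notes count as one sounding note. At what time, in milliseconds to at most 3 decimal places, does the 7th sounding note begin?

1. 0.0ms @ 0 + 422.535ms (1)
2. 422.535ms @ 1 + 316.901ms (3/4)
3. 739.437ms @ 7/4 + 105.634ms (1/4)
4. 845.07ms @ 2 + 120.724ms (2/7)
5. 965.795ms @ 16/7 + 120.724ms (2/7)
6. 1086.519ms @ 18/7 + 120.724ms (2/7)
7. 1207.243ms @ 20/7 + 120.724ms (2/7)
8. 1327.968ms @ 22/7 + 120.724ms (2/7)
9. 1448.692ms @ 24/7 + 120.724ms (2/7)
10. 1569.416ms @ 26/7 + 120.724ms (2/7)
11. 1690.141ms @ 4 + 316.901ms (3/4)
12. 2007.042ms @ 19/4 + 387.324ms (11/12)
13. 2394.366ms @ 17/3 + 70.423ms (1/6)
14. 2464.789ms @ 35/6 + 70.423ms (1/6)
15. 2535.211ms @ 6 + 120.724ms (2/7)
16. 2655.936ms @ 44/7 + 120.724ms (2/7)
17. 2776.66ms @ 46/7 + 120.724ms (2/7)
18. 2897.384ms @ 48/7 + 120.724ms (2/7)
19. 3018.109ms @ 50/7 + 120.724ms (2/7)
20. 3138.833ms @ 52/7 + 60.362ms (1/7)
21. 3199.195ms @ 53/7 + 60.362ms (1/7)
22. 3259.557ms @ 54/7 + 120.724ms (2/7)

note 7 onset = 20/7b = 1207.243ms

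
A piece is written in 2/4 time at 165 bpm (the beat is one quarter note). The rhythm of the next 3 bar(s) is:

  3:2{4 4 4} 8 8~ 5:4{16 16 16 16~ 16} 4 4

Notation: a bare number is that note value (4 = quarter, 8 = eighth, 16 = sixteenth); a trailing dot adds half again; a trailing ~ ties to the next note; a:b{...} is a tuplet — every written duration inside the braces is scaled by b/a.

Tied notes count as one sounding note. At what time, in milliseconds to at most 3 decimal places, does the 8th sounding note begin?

1. 0.0ms @ 0 + 242.424ms (2/3)
2. 242.424ms @ 2/3 + 242.424ms (2/3)
3. 484.848ms @ 4/3 + 242.424ms (2/3)
4. 727.273ms @ 2 + 181.818ms (1/2)
5. 909.091ms @ 5/2 + 254.545ms (7/10)
6. 1163.636ms @ 16/5 + 72.727ms (1/5)
7. 1236.364ms @ 17/5 + 72.727ms (1/5)
8. 1309.091ms @ 18/5 + 145.455ms (2/5)
9. 1454.545ms @ 4 + 363.636ms (1)
10. 1818.182ms @ 5 + 363.636ms (1)

note 8 onset = 18/5b = 1309.091ms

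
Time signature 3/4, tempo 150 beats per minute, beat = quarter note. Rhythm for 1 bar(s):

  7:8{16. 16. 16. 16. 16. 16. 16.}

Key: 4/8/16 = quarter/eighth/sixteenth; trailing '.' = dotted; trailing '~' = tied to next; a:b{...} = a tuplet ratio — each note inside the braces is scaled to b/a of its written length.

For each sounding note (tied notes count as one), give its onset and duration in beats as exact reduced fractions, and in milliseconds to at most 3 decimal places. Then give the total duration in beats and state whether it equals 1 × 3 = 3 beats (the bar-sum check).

1) 0.0ms=0b +171.429ms=3/7b
2) 171.429ms=3/7b +171.429ms=3/7b
3) 342.857ms=6/7b +171.429ms=3/7b
4) 514.286ms=9/7b +171.429ms=3/7b
5) 685.714ms=12/7b +171.429ms=3/7b
6) 857.143ms=15/7b +171.429ms=3/7b
7) 1028.571ms=18/7b +171.429ms=3/7b
Σ=3b of 3 (150bpm 3/4) — PASS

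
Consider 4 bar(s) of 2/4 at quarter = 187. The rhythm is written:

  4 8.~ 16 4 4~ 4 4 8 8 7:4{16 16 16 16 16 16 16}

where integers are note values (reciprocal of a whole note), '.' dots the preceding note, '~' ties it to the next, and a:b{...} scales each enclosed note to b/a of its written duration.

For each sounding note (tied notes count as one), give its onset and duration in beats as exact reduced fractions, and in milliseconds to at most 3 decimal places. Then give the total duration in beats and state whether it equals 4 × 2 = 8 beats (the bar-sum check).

1) 0.0ms=0b +320.856ms=1b
2) 320.856ms=1b +320.856ms=1b
3) 641.711ms=2b +320.856ms=1b
4) 962.567ms=3b +641.711ms=2b
5) 1604.278ms=5b +320.856ms=1b
6) 1925.134ms=6b +160.428ms=1/2b
7) 2085.561ms=13/2b +160.428ms=1/2b
8) 2245.989ms=7b +45.837ms=1/7b
9) 2291.826ms=50/7b +45.837ms=1/7b
10) 2337.662ms=51/7b +45.837ms=1/7b
11) 2383.499ms=52/7b +45.837ms=1/7b
12) 2429.335ms=53/7b +45.837ms=1/7b
13) 2475.172ms=54/7b +45.837ms=1/7b
14) 2521.008ms=55/7b +45.837ms=1/7b
Σ=8b of 8 (187bpm 2/4) — PASS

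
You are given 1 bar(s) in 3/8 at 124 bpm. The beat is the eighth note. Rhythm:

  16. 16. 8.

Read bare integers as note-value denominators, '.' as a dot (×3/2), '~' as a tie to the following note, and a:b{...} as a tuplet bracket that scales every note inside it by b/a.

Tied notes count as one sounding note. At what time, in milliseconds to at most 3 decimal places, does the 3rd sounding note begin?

note 3 onset = 3/2b = 725.806ms

1. 0.0ms @ 0 + 362.903ms (3/4)
2. 362.903ms @ 3/4 + 362.903ms (3/4)
3. 725.806ms @ 3/2 + 725.806ms (3/2)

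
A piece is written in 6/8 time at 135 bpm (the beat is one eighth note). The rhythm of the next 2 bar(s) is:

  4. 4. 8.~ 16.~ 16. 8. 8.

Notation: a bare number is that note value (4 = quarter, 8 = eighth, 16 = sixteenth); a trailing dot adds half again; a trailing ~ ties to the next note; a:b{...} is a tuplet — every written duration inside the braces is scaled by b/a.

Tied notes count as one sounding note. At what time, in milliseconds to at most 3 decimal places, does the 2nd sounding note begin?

1. 0.0ms @ 0 + 1333.333ms (3)
2. 1333.333ms @ 3 + 1333.333ms (3)
3. 2666.667ms @ 6 + 1333.333ms (3)
4. 4000.0ms @ 9 + 666.667ms (3/2)
5. 4666.667ms @ 21/2 + 666.667ms (3/2)

note 2 onset = 3b = 1333.333ms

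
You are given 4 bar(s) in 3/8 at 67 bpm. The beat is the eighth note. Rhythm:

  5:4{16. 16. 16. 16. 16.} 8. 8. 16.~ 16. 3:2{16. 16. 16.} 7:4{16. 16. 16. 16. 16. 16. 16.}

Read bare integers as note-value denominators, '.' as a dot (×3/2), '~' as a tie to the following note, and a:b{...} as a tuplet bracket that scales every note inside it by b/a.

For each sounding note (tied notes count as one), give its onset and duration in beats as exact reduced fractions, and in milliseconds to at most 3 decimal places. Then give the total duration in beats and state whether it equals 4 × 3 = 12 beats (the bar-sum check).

1) 0.0ms=0b +537.313ms=3/5b
2) 537.313ms=3/5b +537.313ms=3/5b
3) 1074.627ms=6/5b +537.313ms=3/5b
4) 1611.94ms=9/5b +537.313ms=3/5b
5) 2149.254ms=12/5b +537.313ms=3/5b
6) 2686.567ms=3b +1343.284ms=3/2b
7) 4029.851ms=9/2b +1343.284ms=3/2b
8) 5373.134ms=6b +1343.284ms=3/2b
9) 6716.418ms=15/2b +447.761ms=1/2b
10) 7164.179ms=8b +447.761ms=1/2b
11) 7611.94ms=17/2b +447.761ms=1/2b
12) 8059.701ms=9b +383.795ms=3/7b
13) 8443.497ms=66/7b +383.795ms=3/7b
14) 8827.292ms=69/7b +383.795ms=3/7b
15) 9211.087ms=72/7b +383.795ms=3/7b
16) 9594.883ms=75/7b +383.795ms=3/7b
17) 9978.678ms=78/7b +383.795ms=3/7b
18) 10362.473ms=81/7b +383.795ms=3/7b
Σ=12b of 12 (67bpm 3/8) — PASS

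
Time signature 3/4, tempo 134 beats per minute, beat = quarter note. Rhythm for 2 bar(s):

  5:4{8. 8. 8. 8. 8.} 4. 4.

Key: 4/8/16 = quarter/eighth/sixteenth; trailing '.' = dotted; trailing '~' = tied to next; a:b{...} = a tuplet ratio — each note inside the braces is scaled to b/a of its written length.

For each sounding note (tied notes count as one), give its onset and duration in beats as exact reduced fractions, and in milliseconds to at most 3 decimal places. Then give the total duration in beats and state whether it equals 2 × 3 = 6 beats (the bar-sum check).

1) 0.0ms=0b +268.657ms=3/5b
2) 268.657ms=3/5b +268.657ms=3/5b
3) 537.313ms=6/5b +268.657ms=3/5b
4) 805.97ms=9/5b +268.657ms=3/5b
5) 1074.627ms=12/5b +268.657ms=3/5b
6) 1343.284ms=3b +671.642ms=3/2b
7) 2014.925ms=9/2b +671.642ms=3/2b
Σ=6b of 6 (134bpm 3/4) — PASS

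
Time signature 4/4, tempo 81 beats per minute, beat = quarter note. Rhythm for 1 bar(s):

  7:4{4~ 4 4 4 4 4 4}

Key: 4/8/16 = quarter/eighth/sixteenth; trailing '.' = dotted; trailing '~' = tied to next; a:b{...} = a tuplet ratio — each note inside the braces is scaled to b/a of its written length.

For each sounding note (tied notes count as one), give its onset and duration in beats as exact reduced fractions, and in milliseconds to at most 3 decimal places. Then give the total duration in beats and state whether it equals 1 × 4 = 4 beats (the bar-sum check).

1) 0.0ms=0b +846.561ms=8/7b
2) 846.561ms=8/7b +423.28ms=4/7b
3) 1269.841ms=12/7b +423.28ms=4/7b
4) 1693.122ms=16/7b +423.28ms=4/7b
5) 2116.402ms=20/7b +423.28ms=4/7b
6) 2539.683ms=24/7b +423.28ms=4/7b
Σ=4b of 4 (81bpm 4/4) — PASS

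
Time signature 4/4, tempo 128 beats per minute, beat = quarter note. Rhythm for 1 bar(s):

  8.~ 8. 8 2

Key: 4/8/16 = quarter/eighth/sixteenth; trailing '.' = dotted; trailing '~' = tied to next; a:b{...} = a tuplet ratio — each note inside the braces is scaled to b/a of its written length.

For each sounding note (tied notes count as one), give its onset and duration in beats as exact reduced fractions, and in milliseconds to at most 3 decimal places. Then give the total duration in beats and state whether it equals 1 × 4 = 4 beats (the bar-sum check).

1) 0.0ms=0b +703.125ms=3/2b
2) 703.125ms=3/2b +234.375ms=1/2b
3) 937.5ms=2b +937.5ms=2b
Σ=4b of 4 (128bpm 4/4) — PASS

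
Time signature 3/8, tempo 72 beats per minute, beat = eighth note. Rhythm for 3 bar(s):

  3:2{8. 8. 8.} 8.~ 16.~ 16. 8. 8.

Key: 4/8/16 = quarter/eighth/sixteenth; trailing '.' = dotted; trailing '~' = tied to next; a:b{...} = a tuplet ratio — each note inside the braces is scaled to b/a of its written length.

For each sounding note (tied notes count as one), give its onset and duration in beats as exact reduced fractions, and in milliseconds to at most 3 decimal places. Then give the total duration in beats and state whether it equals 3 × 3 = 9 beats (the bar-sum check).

1) 0.0ms=0b +833.333ms=1b
2) 833.333ms=1b +833.333ms=1b
3) 1666.667ms=2b +833.333ms=1b
4) 2500.0ms=3b +2500.0ms=3b
5) 5000.0ms=6b +1250.0ms=3/2b
6) 6250.0ms=15/2b +1250.0ms=3/2b
Σ=9b of 9 (72bpm 3/8) — PASS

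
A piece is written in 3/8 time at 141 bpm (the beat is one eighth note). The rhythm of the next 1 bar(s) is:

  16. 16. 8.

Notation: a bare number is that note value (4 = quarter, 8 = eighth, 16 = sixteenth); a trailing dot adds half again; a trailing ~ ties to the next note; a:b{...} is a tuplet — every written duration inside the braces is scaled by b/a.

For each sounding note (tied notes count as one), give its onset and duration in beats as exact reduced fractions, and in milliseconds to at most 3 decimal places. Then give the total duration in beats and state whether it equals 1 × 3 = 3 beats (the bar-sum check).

1) 0.0ms=0b +319.149ms=3/4b
2) 319.149ms=3/4b +319.149ms=3/4b
3) 638.298ms=3/2b +638.298ms=3/2b
Σ=3b of 3 (141bpm 3/8) — PASS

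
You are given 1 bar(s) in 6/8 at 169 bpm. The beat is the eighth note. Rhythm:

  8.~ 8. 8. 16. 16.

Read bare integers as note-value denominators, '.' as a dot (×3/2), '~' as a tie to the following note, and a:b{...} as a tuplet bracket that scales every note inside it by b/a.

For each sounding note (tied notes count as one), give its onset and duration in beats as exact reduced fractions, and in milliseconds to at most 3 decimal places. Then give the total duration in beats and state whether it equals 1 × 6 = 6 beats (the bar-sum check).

1) 0.0ms=0b +1065.089ms=3b
2) 1065.089ms=3b +532.544ms=3/2b
3) 1597.633ms=9/2b +266.272ms=3/4b
4) 1863.905ms=21/4b +266.272ms=3/4b
Σ=6b of 6 (169bpm 6/8) — PASS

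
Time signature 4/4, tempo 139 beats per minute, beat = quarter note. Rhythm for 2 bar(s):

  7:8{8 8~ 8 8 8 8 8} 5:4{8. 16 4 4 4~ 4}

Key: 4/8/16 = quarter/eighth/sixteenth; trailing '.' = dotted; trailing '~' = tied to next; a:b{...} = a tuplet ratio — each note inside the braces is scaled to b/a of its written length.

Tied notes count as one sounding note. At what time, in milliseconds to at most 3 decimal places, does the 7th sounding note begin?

note 7 onset = 4b = 1726.619ms

1. 0.0ms @ 0 + 246.66ms (4/7)
2. 246.66ms @ 4/7 + 493.32ms (8/7)
3. 739.979ms @ 12/7 + 246.66ms (4/7)
4. 986.639ms @ 16/7 + 246.66ms (4/7)
5. 1233.299ms @ 20/7 + 246.66ms (4/7)
6. 1479.959ms @ 24/7 + 246.66ms (4/7)
7. 1726.619ms @ 4 + 258.993ms (3/5)
8. 1985.612ms @ 23/5 + 86.331ms (1/5)
9. 2071.942ms @ 24/5 + 345.324ms (4/5)
10. 2417.266ms @ 28/5 + 345.324ms (4/5)
11. 2762.59ms @ 32/5 + 690.647ms (8/5)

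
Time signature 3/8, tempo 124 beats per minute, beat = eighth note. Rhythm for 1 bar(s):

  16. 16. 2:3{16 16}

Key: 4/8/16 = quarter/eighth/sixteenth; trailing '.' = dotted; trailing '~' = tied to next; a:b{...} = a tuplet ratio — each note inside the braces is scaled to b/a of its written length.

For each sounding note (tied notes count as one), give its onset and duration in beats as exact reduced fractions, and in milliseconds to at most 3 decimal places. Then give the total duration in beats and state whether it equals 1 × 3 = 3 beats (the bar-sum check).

1) 0.0ms=0b +362.903ms=3/4b
2) 362.903ms=3/4b +362.903ms=3/4b
3) 725.806ms=3/2b +362.903ms=3/4b
4) 1088.71ms=9/4b +362.903ms=3/4b
Σ=3b of 3 (124bpm 3/8) — PASS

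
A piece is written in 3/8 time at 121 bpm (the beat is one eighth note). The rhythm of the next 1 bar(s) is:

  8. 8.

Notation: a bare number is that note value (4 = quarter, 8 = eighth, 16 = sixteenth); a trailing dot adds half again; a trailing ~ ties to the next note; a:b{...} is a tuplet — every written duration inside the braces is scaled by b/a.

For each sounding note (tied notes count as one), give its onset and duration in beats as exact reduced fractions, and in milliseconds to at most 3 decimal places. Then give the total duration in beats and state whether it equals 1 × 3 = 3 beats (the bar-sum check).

1) 0.0ms=0b +743.802ms=3/2b
2) 743.802ms=3/2b +743.802ms=3/2b
Σ=3b of 3 (121bpm 3/8) — PASS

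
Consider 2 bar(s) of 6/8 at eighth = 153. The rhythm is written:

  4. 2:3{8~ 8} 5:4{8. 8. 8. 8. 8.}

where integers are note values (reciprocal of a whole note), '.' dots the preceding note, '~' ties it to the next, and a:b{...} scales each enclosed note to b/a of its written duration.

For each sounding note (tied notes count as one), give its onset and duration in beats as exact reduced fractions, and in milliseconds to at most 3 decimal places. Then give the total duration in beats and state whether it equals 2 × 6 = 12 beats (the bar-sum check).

1) 0.0ms=0b +1176.471ms=3b
2) 1176.471ms=3b +1176.471ms=3b
3) 2352.941ms=6b +470.588ms=6/5b
4) 2823.529ms=36/5b +470.588ms=6/5b
5) 3294.118ms=42/5b +470.588ms=6/5b
6) 3764.706ms=48/5b +470.588ms=6/5b
7) 4235.294ms=54/5b +470.588ms=6/5b
Σ=12b of 12 (153bpm 6/8) — PASS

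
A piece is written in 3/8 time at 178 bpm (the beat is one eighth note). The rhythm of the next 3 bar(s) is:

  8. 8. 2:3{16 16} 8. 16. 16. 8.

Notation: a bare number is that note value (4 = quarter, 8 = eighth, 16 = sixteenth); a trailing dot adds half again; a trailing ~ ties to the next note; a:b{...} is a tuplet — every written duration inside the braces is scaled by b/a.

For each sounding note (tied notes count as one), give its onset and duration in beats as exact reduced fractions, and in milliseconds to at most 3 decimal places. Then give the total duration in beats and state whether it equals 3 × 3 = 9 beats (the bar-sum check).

1) 0.0ms=0b +505.618ms=3/2b
2) 505.618ms=3/2b +505.618ms=3/2b
3) 1011.236ms=3b +252.809ms=3/4b
4) 1264.045ms=15/4b +252.809ms=3/4b
5) 1516.854ms=9/2b +505.618ms=3/2b
6) 2022.472ms=6b +252.809ms=3/4b
7) 2275.281ms=27/4b +252.809ms=3/4b
8) 2528.09ms=15/2b +505.618ms=3/2b
Σ=9b of 9 (178bpm 3/8) — PASS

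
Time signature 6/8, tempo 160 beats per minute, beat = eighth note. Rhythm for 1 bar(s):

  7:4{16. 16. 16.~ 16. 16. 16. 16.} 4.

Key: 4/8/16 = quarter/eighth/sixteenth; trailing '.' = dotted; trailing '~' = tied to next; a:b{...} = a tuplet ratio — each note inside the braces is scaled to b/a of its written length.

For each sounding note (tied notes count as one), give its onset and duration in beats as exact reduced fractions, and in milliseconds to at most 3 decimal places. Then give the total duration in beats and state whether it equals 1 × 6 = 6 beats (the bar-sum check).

1) 0.0ms=0b +160.714ms=3/7b
2) 160.714ms=3/7b +160.714ms=3/7b
3) 321.429ms=6/7b +321.429ms=6/7b
4) 642.857ms=12/7b +160.714ms=3/7b
5) 803.571ms=15/7b +160.714ms=3/7b
6) 964.286ms=18/7b +160.714ms=3/7b
7) 1125.0ms=3b +1125.0ms=3b
Σ=6b of 6 (160bpm 6/8) — PASS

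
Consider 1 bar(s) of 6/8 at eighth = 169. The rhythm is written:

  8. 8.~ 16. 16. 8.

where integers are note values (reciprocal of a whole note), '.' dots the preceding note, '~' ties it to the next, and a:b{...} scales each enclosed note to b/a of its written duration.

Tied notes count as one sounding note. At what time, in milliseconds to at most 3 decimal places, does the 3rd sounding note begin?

note 3 onset = 15/4b = 1331.361ms

1. 0.0ms @ 0 + 532.544ms (3/2)
2. 532.544ms @ 3/2 + 798.817ms (9/4)
3. 1331.361ms @ 15/4 + 266.272ms (3/4)
4. 1597.633ms @ 9/2 + 532.544ms (3/2)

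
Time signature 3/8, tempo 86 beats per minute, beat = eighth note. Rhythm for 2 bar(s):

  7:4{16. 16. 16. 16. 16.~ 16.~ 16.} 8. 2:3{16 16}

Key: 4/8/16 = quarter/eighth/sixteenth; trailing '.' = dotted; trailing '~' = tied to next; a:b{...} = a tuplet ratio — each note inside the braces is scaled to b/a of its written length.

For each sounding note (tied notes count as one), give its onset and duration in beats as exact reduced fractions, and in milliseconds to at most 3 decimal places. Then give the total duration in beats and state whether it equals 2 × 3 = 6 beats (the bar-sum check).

1) 0.0ms=0b +299.003ms=3/7b
2) 299.003ms=3/7b +299.003ms=3/7b
3) 598.007ms=6/7b +299.003ms=3/7b
4) 897.01ms=9/7b +299.003ms=3/7b
5) 1196.013ms=12/7b +897.01ms=9/7b
6) 2093.023ms=3b +1046.512ms=3/2b
7) 3139.535ms=9/2b +523.256ms=3/4b
8) 3662.791ms=21/4b +523.256ms=3/4b
Σ=6b of 6 (86bpm 3/8) — PASS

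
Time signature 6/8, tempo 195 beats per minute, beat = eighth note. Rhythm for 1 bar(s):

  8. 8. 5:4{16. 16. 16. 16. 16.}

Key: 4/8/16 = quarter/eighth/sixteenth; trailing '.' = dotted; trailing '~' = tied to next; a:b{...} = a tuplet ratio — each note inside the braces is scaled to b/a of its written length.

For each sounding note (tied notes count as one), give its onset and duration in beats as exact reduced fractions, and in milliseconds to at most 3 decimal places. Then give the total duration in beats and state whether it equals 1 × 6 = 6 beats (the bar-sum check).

1) 0.0ms=0b +461.538ms=3/2b
2) 461.538ms=3/2b +461.538ms=3/2b
3) 923.077ms=3b +184.615ms=3/5b
4) 1107.692ms=18/5b +184.615ms=3/5b
5) 1292.308ms=21/5b +184.615ms=3/5b
6) 1476.923ms=24/5b +184.615ms=3/5b
7) 1661.538ms=27/5b +184.615ms=3/5b
Σ=6b of 6 (195bpm 6/8) — PASS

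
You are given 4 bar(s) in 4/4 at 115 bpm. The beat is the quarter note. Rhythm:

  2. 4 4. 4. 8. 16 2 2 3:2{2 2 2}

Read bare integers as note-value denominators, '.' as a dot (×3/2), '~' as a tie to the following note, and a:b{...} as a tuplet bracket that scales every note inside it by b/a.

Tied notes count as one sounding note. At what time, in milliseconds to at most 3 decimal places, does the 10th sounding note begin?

1. 0.0ms @ 0 + 1565.217ms (3)
2. 1565.217ms @ 3 + 521.739ms (1)
3. 2086.957ms @ 4 + 782.609ms (3/2)
4. 2869.565ms @ 11/2 + 782.609ms (3/2)
5. 3652.174ms @ 7 + 391.304ms (3/4)
6. 4043.478ms @ 31/4 + 130.435ms (1/4)
7. 4173.913ms @ 8 + 1043.478ms (2)
8. 5217.391ms @ 10 + 1043.478ms (2)
9. 6260.87ms @ 12 + 695.652ms (4/3)
10. 6956.522ms @ 40/3 + 695.652ms (4/3)
11. 7652.174ms @ 44/3 + 695.652ms (4/3)

note 10 onset = 40/3b = 6956.522ms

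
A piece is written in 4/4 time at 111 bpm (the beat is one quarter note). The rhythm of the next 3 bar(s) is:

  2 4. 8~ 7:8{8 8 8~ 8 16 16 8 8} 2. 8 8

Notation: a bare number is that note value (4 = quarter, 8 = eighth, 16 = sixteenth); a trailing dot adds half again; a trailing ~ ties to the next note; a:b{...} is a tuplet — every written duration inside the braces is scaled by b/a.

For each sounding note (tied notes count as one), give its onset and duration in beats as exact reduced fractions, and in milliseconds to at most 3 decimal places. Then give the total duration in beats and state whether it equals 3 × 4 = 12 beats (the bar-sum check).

1) 0.0ms=0b +1081.081ms=2b
2) 1081.081ms=2b +810.811ms=3/2b
3) 1891.892ms=7/2b +579.151ms=15/14b
4) 2471.042ms=32/7b +308.88ms=4/7b
5) 2779.923ms=36/7b +617.761ms=8/7b
6) 3397.683ms=44/7b +154.44ms=2/7b
7) 3552.124ms=46/7b +154.44ms=2/7b
8) 3706.564ms=48/7b +308.88ms=4/7b
9) 4015.444ms=52/7b +308.88ms=4/7b
10) 4324.324ms=8b +1621.622ms=3b
11) 5945.946ms=11b +270.27ms=1/2b
12) 6216.216ms=23/2b +270.27ms=1/2b
Σ=12b of 12 (111bpm 4/4) — PASS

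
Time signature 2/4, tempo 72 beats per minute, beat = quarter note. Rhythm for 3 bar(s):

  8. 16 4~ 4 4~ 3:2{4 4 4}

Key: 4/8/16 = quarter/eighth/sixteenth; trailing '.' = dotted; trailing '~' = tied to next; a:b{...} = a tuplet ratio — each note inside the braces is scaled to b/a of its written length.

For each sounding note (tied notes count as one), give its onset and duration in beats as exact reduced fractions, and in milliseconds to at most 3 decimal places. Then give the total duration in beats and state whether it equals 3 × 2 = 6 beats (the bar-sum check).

1) 0.0ms=0b +625.0ms=3/4b
2) 625.0ms=3/4b +208.333ms=1/4b
3) 833.333ms=1b +1666.667ms=2b
4) 2500.0ms=3b +1388.889ms=5/3b
5) 3888.889ms=14/3b +555.556ms=2/3b
6) 4444.444ms=16/3b +555.556ms=2/3b
Σ=6b of 6 (72bpm 2/4) — PASS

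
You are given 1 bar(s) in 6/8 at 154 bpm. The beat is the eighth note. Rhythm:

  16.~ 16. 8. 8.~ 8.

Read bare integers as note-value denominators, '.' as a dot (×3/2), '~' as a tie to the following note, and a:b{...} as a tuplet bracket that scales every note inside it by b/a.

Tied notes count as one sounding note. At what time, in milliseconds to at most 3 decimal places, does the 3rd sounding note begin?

note 3 onset = 3b = 1168.831ms

1. 0.0ms @ 0 + 584.416ms (3/2)
2. 584.416ms @ 3/2 + 584.416ms (3/2)
3. 1168.831ms @ 3 + 1168.831ms (3)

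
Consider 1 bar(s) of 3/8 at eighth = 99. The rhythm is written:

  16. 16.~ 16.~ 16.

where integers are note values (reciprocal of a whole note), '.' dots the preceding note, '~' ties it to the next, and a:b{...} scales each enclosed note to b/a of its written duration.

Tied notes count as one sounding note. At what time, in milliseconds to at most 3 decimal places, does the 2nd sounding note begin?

1. 0.0ms @ 0 + 454.545ms (3/4)
2. 454.545ms @ 3/4 + 1363.636ms (9/4)

note 2 onset = 3/4b = 454.545ms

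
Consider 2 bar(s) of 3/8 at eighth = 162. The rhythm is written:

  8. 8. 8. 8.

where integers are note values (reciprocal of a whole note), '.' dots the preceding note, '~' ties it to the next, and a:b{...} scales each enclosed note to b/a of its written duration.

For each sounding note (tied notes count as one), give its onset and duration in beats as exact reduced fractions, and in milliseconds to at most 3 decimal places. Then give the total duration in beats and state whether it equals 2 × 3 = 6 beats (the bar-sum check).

1) 0.0ms=0b +555.556ms=3/2b
2) 555.556ms=3/2b +555.556ms=3/2b
3) 1111.111ms=3b +555.556ms=3/2b
4) 1666.667ms=9/2b +555.556ms=3/2b
Σ=6b of 6 (162bpm 3/8) — PASS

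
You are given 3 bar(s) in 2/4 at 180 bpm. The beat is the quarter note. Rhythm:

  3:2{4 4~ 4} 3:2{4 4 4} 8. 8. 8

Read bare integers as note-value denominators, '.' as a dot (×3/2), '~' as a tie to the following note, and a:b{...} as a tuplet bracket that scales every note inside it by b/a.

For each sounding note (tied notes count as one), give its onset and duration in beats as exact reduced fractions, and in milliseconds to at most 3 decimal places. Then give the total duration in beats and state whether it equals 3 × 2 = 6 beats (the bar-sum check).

1) 0.0ms=0b +222.222ms=2/3b
2) 222.222ms=2/3b +444.444ms=4/3b
3) 666.667ms=2b +222.222ms=2/3b
4) 888.889ms=8/3b +222.222ms=2/3b
5) 1111.111ms=10/3b +222.222ms=2/3b
6) 1333.333ms=4b +250.0ms=3/4b
7) 1583.333ms=19/4b +250.0ms=3/4b
8) 1833.333ms=11/2b +166.667ms=1/2b
Σ=6b of 6 (180bpm 2/4) — PASS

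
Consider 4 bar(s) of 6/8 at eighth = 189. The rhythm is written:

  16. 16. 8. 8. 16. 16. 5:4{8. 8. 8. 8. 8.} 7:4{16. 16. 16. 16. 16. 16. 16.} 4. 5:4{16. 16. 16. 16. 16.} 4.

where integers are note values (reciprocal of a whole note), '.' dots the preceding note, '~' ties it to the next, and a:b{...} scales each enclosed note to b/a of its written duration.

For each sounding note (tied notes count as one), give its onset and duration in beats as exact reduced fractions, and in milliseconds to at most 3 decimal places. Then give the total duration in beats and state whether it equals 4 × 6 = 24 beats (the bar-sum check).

1) 0.0ms=0b +238.095ms=3/4b
2) 238.095ms=3/4b +238.095ms=3/4b
3) 476.19ms=3/2b +476.19ms=3/2b
4) 952.381ms=3b +476.19ms=3/2b
5) 1428.571ms=9/2b +238.095ms=3/4b
6) 1666.667ms=21/4b +238.095ms=3/4b
7) 1904.762ms=6b +380.952ms=6/5b
8) 2285.714ms=36/5b +380.952ms=6/5b
9) 2666.667ms=42/5b +380.952ms=6/5b
10) 3047.619ms=48/5b +380.952ms=6/5b
11) 3428.571ms=54/5b +380.952ms=6/5b
12) 3809.524ms=12b +136.054ms=3/7b
13) 3945.578ms=87/7b +136.054ms=3/7b
14) 4081.633ms=90/7b +136.054ms=3/7b
15) 4217.687ms=93/7b +136.054ms=3/7b
16) 4353.741ms=96/7b +136.054ms=3/7b
17) 4489.796ms=99/7b +136.054ms=3/7b
18) 4625.85ms=102/7b +136.054ms=3/7b
19) 4761.905ms=15b +952.381ms=3b
20) 5714.286ms=18b +190.476ms=3/5b
21) 5904.762ms=93/5b +190.476ms=3/5b
22) 6095.238ms=96/5b +190.476ms=3/5b
23) 6285.714ms=99/5b +190.476ms=3/5b
24) 6476.19ms=102/5b +190.476ms=3/5b
25) 6666.667ms=21b +952.381ms=3b
Σ=24b of 24 (189bpm 6/8) — PASS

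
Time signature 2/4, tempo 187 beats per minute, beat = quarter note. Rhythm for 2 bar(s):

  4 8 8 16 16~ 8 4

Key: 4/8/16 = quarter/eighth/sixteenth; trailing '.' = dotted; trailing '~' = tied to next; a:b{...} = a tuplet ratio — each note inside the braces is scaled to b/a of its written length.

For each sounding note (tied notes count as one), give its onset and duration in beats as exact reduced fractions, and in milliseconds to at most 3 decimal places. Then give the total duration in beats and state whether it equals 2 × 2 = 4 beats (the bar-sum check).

1) 0.0ms=0b +320.856ms=1b
2) 320.856ms=1b +160.428ms=1/2b
3) 481.283ms=3/2b +160.428ms=1/2b
4) 641.711ms=2b +80.214ms=1/4b
5) 721.925ms=9/4b +240.642ms=3/4b
6) 962.567ms=3b +320.856ms=1b
Σ=4b of 4 (187bpm 2/4) — PASS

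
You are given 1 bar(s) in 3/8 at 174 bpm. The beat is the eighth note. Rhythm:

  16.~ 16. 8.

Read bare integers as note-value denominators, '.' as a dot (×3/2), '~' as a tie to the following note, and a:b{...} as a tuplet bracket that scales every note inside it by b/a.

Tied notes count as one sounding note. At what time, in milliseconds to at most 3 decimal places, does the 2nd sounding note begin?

note 2 onset = 3/2b = 517.241ms

1. 0.0ms @ 0 + 517.241ms (3/2)
2. 517.241ms @ 3/2 + 517.241ms (3/2)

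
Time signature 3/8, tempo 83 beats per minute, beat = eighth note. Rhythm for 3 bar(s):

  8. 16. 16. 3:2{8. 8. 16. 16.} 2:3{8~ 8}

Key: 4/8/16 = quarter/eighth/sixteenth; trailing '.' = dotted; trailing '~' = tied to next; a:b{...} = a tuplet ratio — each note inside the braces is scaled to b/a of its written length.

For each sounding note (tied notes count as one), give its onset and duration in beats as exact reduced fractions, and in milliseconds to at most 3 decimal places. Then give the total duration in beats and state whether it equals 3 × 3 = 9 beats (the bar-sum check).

1) 0.0ms=0b +1084.337ms=3/2b
2) 1084.337ms=3/2b +542.169ms=3/4b
3) 1626.506ms=9/4b +542.169ms=3/4b
4) 2168.675ms=3b +722.892ms=1b
5) 2891.566ms=4b +722.892ms=1b
6) 3614.458ms=5b +361.446ms=1/2b
7) 3975.904ms=11/2b +361.446ms=1/2b
8) 4337.349ms=6b +2168.675ms=3b
Σ=9b of 9 (83bpm 3/8) — PASS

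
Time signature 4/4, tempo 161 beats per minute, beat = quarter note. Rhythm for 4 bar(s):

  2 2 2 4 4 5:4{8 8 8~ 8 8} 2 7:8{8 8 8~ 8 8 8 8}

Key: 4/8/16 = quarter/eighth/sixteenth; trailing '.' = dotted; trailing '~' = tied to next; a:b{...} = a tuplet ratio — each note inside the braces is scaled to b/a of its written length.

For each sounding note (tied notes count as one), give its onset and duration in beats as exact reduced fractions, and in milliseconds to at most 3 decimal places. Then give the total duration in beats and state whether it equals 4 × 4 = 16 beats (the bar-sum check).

1) 0.0ms=0b +745.342ms=2b
2) 745.342ms=2b +745.342ms=2b
3) 1490.683ms=4b +745.342ms=2b
4) 2236.025ms=6b +372.671ms=1b
5) 2608.696ms=7b +372.671ms=1b
6) 2981.366ms=8b +149.068ms=2/5b
7) 3130.435ms=42/5b +149.068ms=2/5b
8) 3279.503ms=44/5b +298.137ms=4/5b
9) 3577.64ms=48/5b +149.068ms=2/5b
10) 3726.708ms=10b +745.342ms=2b
11) 4472.05ms=12b +212.955ms=4/7b
12) 4685.004ms=88/7b +212.955ms=4/7b
13) 4897.959ms=92/7b +425.909ms=8/7b
14) 5323.869ms=100/7b +212.955ms=4/7b
15) 5536.823ms=104/7b +212.955ms=4/7b
16) 5749.778ms=108/7b +212.955ms=4/7b
Σ=16b of 16 (161bpm 4/4) — PASS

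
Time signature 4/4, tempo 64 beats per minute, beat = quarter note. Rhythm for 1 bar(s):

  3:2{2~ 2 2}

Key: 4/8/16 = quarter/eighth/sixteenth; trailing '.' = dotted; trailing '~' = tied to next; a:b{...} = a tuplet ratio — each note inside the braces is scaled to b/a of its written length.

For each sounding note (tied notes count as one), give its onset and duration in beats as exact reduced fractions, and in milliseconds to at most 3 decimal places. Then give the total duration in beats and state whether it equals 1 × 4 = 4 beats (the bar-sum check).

1) 0.0ms=0b +2500.0ms=8/3b
2) 2500.0ms=8/3b +1250.0ms=4/3b
Σ=4b of 4 (64bpm 4/4) — PASS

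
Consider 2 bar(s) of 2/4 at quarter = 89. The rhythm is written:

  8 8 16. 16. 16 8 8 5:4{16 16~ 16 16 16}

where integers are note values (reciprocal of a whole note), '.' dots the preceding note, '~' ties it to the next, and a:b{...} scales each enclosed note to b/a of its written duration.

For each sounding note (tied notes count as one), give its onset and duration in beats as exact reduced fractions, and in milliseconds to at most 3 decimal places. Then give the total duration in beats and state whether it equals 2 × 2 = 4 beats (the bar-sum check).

1) 0.0ms=0b +337.079ms=1/2b
2) 337.079ms=1/2b +337.079ms=1/2b
3) 674.157ms=1b +252.809ms=3/8b
4) 926.966ms=11/8b +252.809ms=3/8b
5) 1179.775ms=7/4b +168.539ms=1/4b
6) 1348.315ms=2b +337.079ms=1/2b
7) 1685.393ms=5/2b +337.079ms=1/2b
8) 2022.472ms=3b +134.831ms=1/5b
9) 2157.303ms=16/5b +269.663ms=2/5b
10) 2426.966ms=18/5b +134.831ms=1/5b
11) 2561.798ms=19/5b +134.831ms=1/5b
Σ=4b of 4 (89bpm 2/4) — PASS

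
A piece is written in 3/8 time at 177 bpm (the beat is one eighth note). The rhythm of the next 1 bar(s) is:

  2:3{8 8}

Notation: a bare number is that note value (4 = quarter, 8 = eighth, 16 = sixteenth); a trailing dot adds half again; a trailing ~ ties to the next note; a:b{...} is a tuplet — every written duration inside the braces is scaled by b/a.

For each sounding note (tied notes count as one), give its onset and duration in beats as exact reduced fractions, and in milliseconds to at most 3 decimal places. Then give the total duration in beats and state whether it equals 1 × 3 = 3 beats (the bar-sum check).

1) 0.0ms=0b +508.475ms=3/2b
2) 508.475ms=3/2b +508.475ms=3/2b
Σ=3b of 3 (177bpm 3/8) — PASS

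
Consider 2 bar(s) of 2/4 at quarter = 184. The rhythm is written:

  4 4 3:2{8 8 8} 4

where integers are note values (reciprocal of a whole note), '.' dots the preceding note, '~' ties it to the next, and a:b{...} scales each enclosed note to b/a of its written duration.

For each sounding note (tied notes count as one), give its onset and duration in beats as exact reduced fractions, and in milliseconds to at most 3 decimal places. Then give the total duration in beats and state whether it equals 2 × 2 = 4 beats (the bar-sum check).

1) 0.0ms=0b +326.087ms=1b
2) 326.087ms=1b +326.087ms=1b
3) 652.174ms=2b +108.696ms=1/3b
4) 760.87ms=7/3b +108.696ms=1/3b
5) 869.565ms=8/3b +108.696ms=1/3b
6) 978.261ms=3b +326.087ms=1b
Σ=4b of 4 (184bpm 2/4) — PASS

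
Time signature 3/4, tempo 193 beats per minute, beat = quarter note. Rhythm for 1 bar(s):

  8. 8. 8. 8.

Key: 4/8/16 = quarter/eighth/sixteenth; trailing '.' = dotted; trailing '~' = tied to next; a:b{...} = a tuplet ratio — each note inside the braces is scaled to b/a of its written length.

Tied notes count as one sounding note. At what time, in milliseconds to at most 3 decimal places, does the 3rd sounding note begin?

1. 0.0ms @ 0 + 233.161ms (3/4)
2. 233.161ms @ 3/4 + 233.161ms (3/4)
3. 466.321ms @ 3/2 + 233.161ms (3/4)
4. 699.482ms @ 9/4 + 233.161ms (3/4)

note 3 onset = 3/2b = 466.321ms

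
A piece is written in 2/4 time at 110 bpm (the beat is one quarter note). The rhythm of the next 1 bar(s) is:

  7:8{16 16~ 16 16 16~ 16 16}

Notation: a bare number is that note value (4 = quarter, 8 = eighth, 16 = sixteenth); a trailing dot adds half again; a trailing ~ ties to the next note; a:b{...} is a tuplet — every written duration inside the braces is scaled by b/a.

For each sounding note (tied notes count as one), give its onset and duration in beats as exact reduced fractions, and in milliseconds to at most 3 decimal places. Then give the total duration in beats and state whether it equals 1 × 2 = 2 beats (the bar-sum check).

1) 0.0ms=0b +155.844ms=2/7b
2) 155.844ms=2/7b +311.688ms=4/7b
3) 467.532ms=6/7b +155.844ms=2/7b
4) 623.377ms=8/7b +311.688ms=4/7b
5) 935.065ms=12/7b +155.844ms=2/7b
Σ=2b of 2 (110bpm 2/4) — PASS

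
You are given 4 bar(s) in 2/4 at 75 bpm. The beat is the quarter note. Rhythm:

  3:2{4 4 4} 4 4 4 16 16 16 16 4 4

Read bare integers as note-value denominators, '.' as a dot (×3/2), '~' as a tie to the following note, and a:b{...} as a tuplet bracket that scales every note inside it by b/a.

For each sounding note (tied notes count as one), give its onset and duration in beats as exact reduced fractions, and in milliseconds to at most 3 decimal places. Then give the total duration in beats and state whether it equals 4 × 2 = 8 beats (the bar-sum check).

1) 0.0ms=0b +533.333ms=2/3b
2) 533.333ms=2/3b +533.333ms=2/3b
3) 1066.667ms=4/3b +533.333ms=2/3b
4) 1600.0ms=2b +800.0ms=1b
5) 2400.0ms=3b +800.0ms=1b
6) 3200.0ms=4b +800.0ms=1b
7) 4000.0ms=5b +200.0ms=1/4b
8) 4200.0ms=21/4b +200.0ms=1/4b
9) 4400.0ms=11/2b +200.0ms=1/4b
10) 4600.0ms=23/4b +200.0ms=1/4b
11) 4800.0ms=6b +800.0ms=1b
12) 5600.0ms=7b +800.0ms=1b
Σ=8b of 8 (75bpm 2/4) — PASS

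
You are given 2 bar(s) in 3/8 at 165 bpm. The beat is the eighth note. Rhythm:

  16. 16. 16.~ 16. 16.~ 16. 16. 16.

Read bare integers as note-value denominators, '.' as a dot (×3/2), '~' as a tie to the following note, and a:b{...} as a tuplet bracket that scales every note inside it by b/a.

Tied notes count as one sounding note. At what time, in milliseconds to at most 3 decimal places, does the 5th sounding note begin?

note 5 onset = 9/2b = 1636.364ms

1. 0.0ms @ 0 + 272.727ms (3/4)
2. 272.727ms @ 3/4 + 272.727ms (3/4)
3. 545.455ms @ 3/2 + 545.455ms (3/2)
4. 1090.909ms @ 3 + 545.455ms (3/2)
5. 1636.364ms @ 9/2 + 272.727ms (3/4)
6. 1909.091ms @ 21/4 + 272.727ms (3/4)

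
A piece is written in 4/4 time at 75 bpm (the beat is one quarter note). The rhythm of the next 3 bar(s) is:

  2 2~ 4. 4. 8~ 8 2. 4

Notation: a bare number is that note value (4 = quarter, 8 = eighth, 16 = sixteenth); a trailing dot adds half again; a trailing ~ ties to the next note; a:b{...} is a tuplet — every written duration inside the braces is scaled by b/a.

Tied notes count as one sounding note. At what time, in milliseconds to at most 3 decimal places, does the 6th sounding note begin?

1. 0.0ms @ 0 + 1600.0ms (2)
2. 1600.0ms @ 2 + 2800.0ms (7/2)
3. 4400.0ms @ 11/2 + 1200.0ms (3/2)
4. 5600.0ms @ 7 + 800.0ms (1)
5. 6400.0ms @ 8 + 2400.0ms (3)
6. 8800.0ms @ 11 + 800.0ms (1)

note 6 onset = 11b = 8800.0ms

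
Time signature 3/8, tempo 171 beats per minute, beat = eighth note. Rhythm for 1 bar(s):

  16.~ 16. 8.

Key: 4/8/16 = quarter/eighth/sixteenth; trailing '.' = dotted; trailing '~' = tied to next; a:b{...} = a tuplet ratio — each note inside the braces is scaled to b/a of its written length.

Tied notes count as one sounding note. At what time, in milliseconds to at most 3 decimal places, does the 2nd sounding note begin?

1. 0.0ms @ 0 + 526.316ms (3/2)
2. 526.316ms @ 3/2 + 526.316ms (3/2)

note 2 onset = 3/2b = 526.316ms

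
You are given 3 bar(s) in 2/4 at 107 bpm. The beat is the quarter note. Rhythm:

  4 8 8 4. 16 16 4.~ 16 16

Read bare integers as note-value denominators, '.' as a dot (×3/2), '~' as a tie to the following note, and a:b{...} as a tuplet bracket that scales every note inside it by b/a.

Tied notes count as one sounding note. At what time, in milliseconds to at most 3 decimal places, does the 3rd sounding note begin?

1. 0.0ms @ 0 + 560.748ms (1)
2. 560.748ms @ 1 + 280.374ms (1/2)
3. 841.121ms @ 3/2 + 280.374ms (1/2)
4. 1121.495ms @ 2 + 841.121ms (3/2)
5. 1962.617ms @ 7/2 + 140.187ms (1/4)
6. 2102.804ms @ 15/4 + 140.187ms (1/4)
7. 2242.991ms @ 4 + 981.308ms (7/4)
8. 3224.299ms @ 23/4 + 140.187ms (1/4)

note 3 onset = 3/2b = 841.121ms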